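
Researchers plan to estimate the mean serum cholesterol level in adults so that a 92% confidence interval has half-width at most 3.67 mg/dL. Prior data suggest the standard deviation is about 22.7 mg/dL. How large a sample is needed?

For a mean, the margin of error is E = z·σ/√n, so n = (zσ/E)².
At 92% confidence, z = 1.751.
n = (1.751 × 22.7 / 3.67)² = 117.30
Round up: n = 118.

n = 118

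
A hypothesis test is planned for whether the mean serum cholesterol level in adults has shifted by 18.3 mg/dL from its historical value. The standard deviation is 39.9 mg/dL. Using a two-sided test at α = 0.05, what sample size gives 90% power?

n = 50

For a one-sample z-test, n = ((z_{α/2} + z_β)·σ/δ)².
z_{α/2} = 1.960 (two-sided α = 0.05); z_β = 1.282 (power 90% → β = 0.1).
n = (3.242 × 39.9 / 18.3)² = 49.97
Round up: n = 50.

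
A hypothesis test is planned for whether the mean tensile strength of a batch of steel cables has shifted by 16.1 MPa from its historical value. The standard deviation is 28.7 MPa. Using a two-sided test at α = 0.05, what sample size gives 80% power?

25

For a one-sample z-test, n = ((z_{α/2} + z_β)·σ/δ)².
z_{α/2} = 1.960 (two-sided α = 0.05); z_β = 0.842 (power 80% → β = 0.2).
n = (2.802 × 28.7 / 16.1)² = 24.95
Round up: n = 25.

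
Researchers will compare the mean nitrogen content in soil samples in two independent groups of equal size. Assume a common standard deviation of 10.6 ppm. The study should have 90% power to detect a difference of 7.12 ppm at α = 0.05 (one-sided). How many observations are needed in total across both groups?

76 total

For two equal groups, n per group = 2·((z_α + z_β)·σ/δ)².
z_α = 1.645; z_β = 1.282 (power 90%).
n = 2 × (2.927 × 10.6 / 7.12)² = 2 × 18.99 = 37.98
Round up: n = 38 per group.
Total across both groups: 2 × 38 = 76.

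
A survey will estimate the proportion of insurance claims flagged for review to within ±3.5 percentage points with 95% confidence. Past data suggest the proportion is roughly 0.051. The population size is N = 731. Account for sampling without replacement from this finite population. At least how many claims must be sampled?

126

For a proportion with margin E = 0.035 at 95% confidence, z = 1.960.
n = p̂(1−p̂)(z/E)² = 0.051 × 0.949 × (1.960/0.035)² = 151.78 — call this n₀.
Finite-population correction with N = 731: n = n₀ / (1 + (n₀−1)/N) = 151.78 / 1.206 = 125.85
Round up: n = 126.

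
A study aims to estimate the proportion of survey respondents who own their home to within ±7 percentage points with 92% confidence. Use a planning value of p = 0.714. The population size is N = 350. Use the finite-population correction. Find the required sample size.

n = 94

For a proportion with margin E = 0.07 at 92% confidence, z = 1.751.
n = p̂(1−p̂)(z/E)² = 0.714 × 0.286 × (1.751/0.07)² = 127.77 — call this n₀.
Finite-population correction with N = 350: n = n₀ / (1 + (n₀−1)/N) = 127.77 / 1.362 = 93.81
Round up: n = 94.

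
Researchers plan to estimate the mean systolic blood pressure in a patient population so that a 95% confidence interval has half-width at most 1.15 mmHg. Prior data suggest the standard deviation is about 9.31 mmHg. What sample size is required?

252

For a mean, the margin of error is E = z·σ/√n, so n = (zσ/E)².
At 95% confidence, z = 1.960.
n = (1.960 × 9.31 / 1.15)² = 251.78
Round up: n = 252.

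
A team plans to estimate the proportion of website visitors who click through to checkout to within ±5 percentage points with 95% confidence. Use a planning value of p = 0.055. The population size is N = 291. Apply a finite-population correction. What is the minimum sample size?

63

For a proportion with margin E = 0.05 at 95% confidence, z = 1.960.
n = p̂(1−p̂)(z/E)² = 0.055 × 0.945 × (1.960/0.05)² = 79.87 — call this n₀.
Finite-population correction with N = 291: n = n₀ / (1 + (n₀−1)/N) = 79.87 / 1.271 = 62.84
Round up: n = 63.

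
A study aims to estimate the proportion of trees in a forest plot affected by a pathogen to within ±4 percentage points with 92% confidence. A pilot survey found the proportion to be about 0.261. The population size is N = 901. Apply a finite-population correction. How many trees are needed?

For a proportion with margin E = 0.04 at 92% confidence, z = 1.751.
n = p̂(1−p̂)(z/E)² = 0.261 × 0.739 × (1.751/0.04)² = 369.60 — call this n₀.
Finite-population correction with N = 901: n = n₀ / (1 + (n₀−1)/N) = 369.60 / 1.409 = 262.31
Round up: n = 263.

263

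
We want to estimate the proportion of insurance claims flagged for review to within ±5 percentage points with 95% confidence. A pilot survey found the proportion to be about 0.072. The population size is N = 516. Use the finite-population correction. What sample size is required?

86

For a proportion with margin E = 0.05 at 95% confidence, z = 1.960.
n = p̂(1−p̂)(z/E)² = 0.072 × 0.928 × (1.960/0.05)² = 102.67 — call this n₀.
Finite-population correction with N = 516: n = n₀ / (1 + (n₀−1)/N) = 102.67 / 1.197 = 85.77
Round up: n = 86.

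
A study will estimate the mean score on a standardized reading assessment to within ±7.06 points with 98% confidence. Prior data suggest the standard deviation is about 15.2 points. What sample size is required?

n = 26

For a mean, the margin of error is E = z·σ/√n, so n = (zσ/E)².
At 98% confidence, z = 2.326.
n = (2.326 × 15.2 / 7.06)² = 25.08
Round up: n = 26.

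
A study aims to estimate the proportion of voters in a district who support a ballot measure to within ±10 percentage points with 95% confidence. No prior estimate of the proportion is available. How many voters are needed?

For a proportion with margin E = 0.1 at 95% confidence, z = 1.960.
With no prior estimate, use p = 0.5, which maximizes p(1−p) at 0.25.
n = 0.25 × (z/E)² = 0.25 × (1.960/0.1)² = 96.04
Round up: n = 97.

97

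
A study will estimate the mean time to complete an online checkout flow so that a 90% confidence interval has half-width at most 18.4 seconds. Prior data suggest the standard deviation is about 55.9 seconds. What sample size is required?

For a mean, the margin of error is E = z·σ/√n, so n = (zσ/E)².
At 90% confidence, z = 1.645.
n = (1.645 × 55.9 / 18.4)² = 24.98
Round up: n = 25.

n = 25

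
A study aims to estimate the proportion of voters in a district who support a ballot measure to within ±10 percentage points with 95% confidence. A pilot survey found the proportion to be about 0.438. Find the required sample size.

For a proportion with margin E = 0.1 at 95% confidence, z = 1.960.
n = p̂(1−p̂)(z/E)² = 0.438 × 0.562 × (1.960/0.1)² = 94.56
Round up: n = 95.

95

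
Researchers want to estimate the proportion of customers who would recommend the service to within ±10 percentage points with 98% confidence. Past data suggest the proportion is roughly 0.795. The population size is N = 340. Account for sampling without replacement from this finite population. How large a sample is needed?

n = 71

For a proportion with margin E = 0.1 at 98% confidence, z = 2.326.
n = p̂(1−p̂)(z/E)² = 0.795 × 0.205 × (2.326/0.1)² = 88.17 — call this n₀.
Finite-population correction with N = 340: n = n₀ / (1 + (n₀−1)/N) = 88.17 / 1.256 = 70.20
Round up: n = 71.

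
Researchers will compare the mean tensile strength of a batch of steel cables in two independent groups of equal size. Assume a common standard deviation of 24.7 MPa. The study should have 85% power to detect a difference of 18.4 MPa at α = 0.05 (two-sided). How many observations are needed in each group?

For two equal groups, n per group = 2·((z_{α/2} + z_β)·σ/δ)².
z_{α/2} = 1.960; z_β = 1.036 (power 85%).
n = 2 × (2.996 × 24.7 / 18.4)² = 2 × 16.17 = 32.34
Round up: n = 33 per group.

33 per group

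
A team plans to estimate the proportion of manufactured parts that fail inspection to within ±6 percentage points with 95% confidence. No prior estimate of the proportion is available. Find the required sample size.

267

For a proportion with margin E = 0.06 at 95% confidence, z = 1.960.
With no prior estimate, use p = 0.5, which maximizes p(1−p) at 0.25.
n = 0.25 × (z/E)² = 0.25 × (1.960/0.06)² = 266.78
Round up: n = 267.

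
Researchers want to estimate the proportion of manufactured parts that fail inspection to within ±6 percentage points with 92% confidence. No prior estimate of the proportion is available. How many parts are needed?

For a proportion with margin E = 0.06 at 92% confidence, z = 1.751.
With no prior estimate, use p = 0.5, which maximizes p(1−p) at 0.25.
n = 0.25 × (z/E)² = 0.25 × (1.751/0.06)² = 212.92
Round up: n = 213.

213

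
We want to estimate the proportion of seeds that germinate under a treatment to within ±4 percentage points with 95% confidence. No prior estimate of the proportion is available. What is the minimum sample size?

For a proportion with margin E = 0.04 at 95% confidence, z = 1.960.
With no prior estimate, use p = 0.5, which maximizes p(1−p) at 0.25.
n = 0.25 × (z/E)² = 0.25 × (1.960/0.04)² = 600.25
Round up: n = 601.

601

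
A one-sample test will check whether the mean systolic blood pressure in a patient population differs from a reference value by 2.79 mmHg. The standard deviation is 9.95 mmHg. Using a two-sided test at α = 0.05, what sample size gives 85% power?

For a one-sample z-test, n = ((z_{α/2} + z_β)·σ/δ)².
z_{α/2} = 1.960 (two-sided α = 0.05); z_β = 1.036 (power 85% → β = 0.15).
n = (2.996 × 9.95 / 2.79)² = 114.16
Round up: n = 115.

115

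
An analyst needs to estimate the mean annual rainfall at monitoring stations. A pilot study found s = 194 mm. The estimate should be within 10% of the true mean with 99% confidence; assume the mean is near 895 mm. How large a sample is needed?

For a mean, the margin of error is E = z·σ/√n, so n = (zσ/E)².
At 99% confidence, z = 2.576.
E = 10% of 895 = 89.5 mm.
n = (2.576 × 194 / 89.5)² = 31.18
Round up: n = 32.

32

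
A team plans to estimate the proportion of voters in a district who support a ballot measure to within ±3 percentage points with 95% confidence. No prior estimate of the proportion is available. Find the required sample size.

For a proportion with margin E = 0.03 at 95% confidence, z = 1.960.
With no prior estimate, use p = 0.5, which maximizes p(1−p) at 0.25.
n = 0.25 × (z/E)² = 0.25 × (1.960/0.03)² = 1067.11
Round up: n = 1068.

n = 1068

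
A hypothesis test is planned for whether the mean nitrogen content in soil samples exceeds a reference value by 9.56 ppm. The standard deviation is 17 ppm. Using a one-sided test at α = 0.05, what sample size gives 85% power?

For a one-sample z-test, n = ((z_α + z_β)·σ/δ)².
z_α = 1.645 (one-sided α = 0.05); z_β = 1.036 (power 85% → β = 0.15).
n = (2.681 × 17 / 9.56)² = 22.73
Round up: n = 23.

n = 23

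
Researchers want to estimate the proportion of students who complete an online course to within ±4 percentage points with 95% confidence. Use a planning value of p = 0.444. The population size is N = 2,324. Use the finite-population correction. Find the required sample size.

n = 473

For a proportion with margin E = 0.04 at 95% confidence, z = 1.960.
n = p̂(1−p̂)(z/E)² = 0.444 × 0.556 × (1.960/0.04)² = 592.72 — call this n₀.
Finite-population correction with N = 2,324: n = n₀ / (1 + (n₀−1)/N) = 592.72 / 1.255 = 472.29
Round up: n = 473.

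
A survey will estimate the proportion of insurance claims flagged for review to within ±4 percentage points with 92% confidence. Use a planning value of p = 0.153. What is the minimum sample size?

249

For a proportion with margin E = 0.04 at 92% confidence, z = 1.751.
n = p̂(1−p̂)(z/E)² = 0.153 × 0.847 × (1.751/0.04)² = 248.33
Round up: n = 249.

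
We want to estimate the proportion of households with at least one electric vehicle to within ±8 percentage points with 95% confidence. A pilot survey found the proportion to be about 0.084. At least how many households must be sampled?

47

For a proportion with margin E = 0.08 at 95% confidence, z = 1.960.
n = p̂(1−p̂)(z/E)² = 0.084 × 0.916 × (1.960/0.08)² = 46.19
Round up: n = 47.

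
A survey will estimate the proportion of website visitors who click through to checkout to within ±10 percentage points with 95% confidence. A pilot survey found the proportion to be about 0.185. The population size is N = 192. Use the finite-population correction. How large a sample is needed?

n = 45

For a proportion with margin E = 0.1 at 95% confidence, z = 1.960.
n = p̂(1−p̂)(z/E)² = 0.185 × 0.815 × (1.960/0.1)² = 57.92 — call this n₀.
Finite-population correction with N = 192: n = n₀ / (1 + (n₀−1)/N) = 57.92 / 1.296 = 44.69
Round up: n = 45.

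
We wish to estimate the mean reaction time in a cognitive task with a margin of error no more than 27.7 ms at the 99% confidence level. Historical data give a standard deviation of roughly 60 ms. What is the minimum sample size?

For a mean, the margin of error is E = z·σ/√n, so n = (zσ/E)².
At 99% confidence, z = 2.576.
n = (2.576 × 60 / 27.7)² = 31.13
Round up: n = 32.

n = 32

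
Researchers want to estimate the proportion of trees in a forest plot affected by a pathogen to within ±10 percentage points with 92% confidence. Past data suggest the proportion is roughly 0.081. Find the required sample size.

23

For a proportion with margin E = 0.1 at 92% confidence, z = 1.751.
n = p̂(1−p̂)(z/E)² = 0.081 × 0.919 × (1.751/0.1)² = 22.82
Round up: n = 23.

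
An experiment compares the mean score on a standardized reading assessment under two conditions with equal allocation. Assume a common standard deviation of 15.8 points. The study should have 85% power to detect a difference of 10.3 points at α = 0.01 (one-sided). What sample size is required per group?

54 per group

For two equal groups, n per group = 2·((z_α + z_β)·σ/δ)².
z_α = 2.326; z_β = 1.036 (power 85%).
n = 2 × (3.362 × 15.8 / 10.3)² = 2 × 26.60 = 53.20
Round up: n = 54 per group.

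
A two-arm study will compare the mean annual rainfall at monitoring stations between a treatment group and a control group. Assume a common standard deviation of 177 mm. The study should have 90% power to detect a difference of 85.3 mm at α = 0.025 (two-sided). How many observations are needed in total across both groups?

214 total

For two equal groups, n per group = 2·((z_{α/2} + z_β)·σ/δ)².
z_{α/2} = 2.241; z_β = 1.282 (power 90%).
n = 2 × (3.523 × 177 / 85.3)² = 2 × 53.44 = 106.88
Round up: n = 107 per group.
Total across both groups: 2 × 107 = 214.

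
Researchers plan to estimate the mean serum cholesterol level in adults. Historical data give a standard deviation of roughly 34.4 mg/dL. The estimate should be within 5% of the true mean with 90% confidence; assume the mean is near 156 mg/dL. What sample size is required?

For a mean, the margin of error is E = z·σ/√n, so n = (zσ/E)².
At 90% confidence, z = 1.645.
E = 5% of 156 = 7.8 mg/dL.
n = (1.645 × 34.4 / 7.8)² = 52.63
Round up: n = 53.

n = 53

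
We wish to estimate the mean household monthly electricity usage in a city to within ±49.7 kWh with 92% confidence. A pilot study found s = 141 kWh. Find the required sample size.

n = 25

For a mean, the margin of error is E = z·σ/√n, so n = (zσ/E)².
At 92% confidence, z = 1.751.
n = (1.751 × 141 / 49.7)² = 24.68
Round up: n = 25.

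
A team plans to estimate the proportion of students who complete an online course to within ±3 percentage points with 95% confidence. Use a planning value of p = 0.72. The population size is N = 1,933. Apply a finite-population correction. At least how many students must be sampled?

596

For a proportion with margin E = 0.03 at 95% confidence, z = 1.960.
n = p̂(1−p̂)(z/E)² = 0.72 × 0.28 × (1.960/0.03)² = 860.52 — call this n₀.
Finite-population correction with N = 1,933: n = n₀ / (1 + (n₀−1)/N) = 860.52 / 1.445 = 595.52
Round up: n = 596.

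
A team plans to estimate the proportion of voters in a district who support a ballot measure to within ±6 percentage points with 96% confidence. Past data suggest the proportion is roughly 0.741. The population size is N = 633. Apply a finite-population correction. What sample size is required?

For a proportion with margin E = 0.06 at 96% confidence, z = 2.054.
n = p̂(1−p̂)(z/E)² = 0.741 × 0.259 × (2.054/0.06)² = 224.91 — call this n₀.
Finite-population correction with N = 633: n = n₀ / (1 + (n₀−1)/N) = 224.91 / 1.354 = 166.11
Round up: n = 167.

167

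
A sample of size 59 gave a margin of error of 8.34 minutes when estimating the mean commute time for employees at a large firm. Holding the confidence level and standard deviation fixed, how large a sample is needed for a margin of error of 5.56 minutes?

n = 133

Margin of error scales as 1/√n, so n₂ = n₁·(E₁/E₂)².
n₂ = 59 × (8.34/5.56)² = 59 × 2.25 = 132.75
Round up: n₂ = 133.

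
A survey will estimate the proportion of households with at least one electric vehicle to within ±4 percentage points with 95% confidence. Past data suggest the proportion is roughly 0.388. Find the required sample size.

571

For a proportion with margin E = 0.04 at 95% confidence, z = 1.960.
n = p̂(1−p̂)(z/E)² = 0.388 × 0.612 × (1.960/0.04)² = 570.13
Round up: n = 571.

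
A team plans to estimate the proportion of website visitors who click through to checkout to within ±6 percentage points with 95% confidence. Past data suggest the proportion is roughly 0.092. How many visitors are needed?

For a proportion with margin E = 0.06 at 95% confidence, z = 1.960.
n = p̂(1−p̂)(z/E)² = 0.092 × 0.908 × (1.960/0.06)² = 89.14
Round up: n = 90.

90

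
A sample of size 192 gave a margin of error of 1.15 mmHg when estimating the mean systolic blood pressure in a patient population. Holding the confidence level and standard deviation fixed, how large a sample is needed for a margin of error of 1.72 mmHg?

Margin of error scales as 1/√n, so n₂ = n₁·(E₁/E₂)².
n₂ = 192 × (1.15/1.72)² = 192 × 0.447 = 85.82
Round up: n₂ = 86.

86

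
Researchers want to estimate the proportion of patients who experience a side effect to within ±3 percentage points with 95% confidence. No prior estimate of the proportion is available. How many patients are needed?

For a proportion with margin E = 0.03 at 95% confidence, z = 1.960.
With no prior estimate, use p = 0.5, which maximizes p(1−p) at 0.25.
n = 0.25 × (z/E)² = 0.25 × (1.960/0.03)² = 1067.11
Round up: n = 1068.

n = 1068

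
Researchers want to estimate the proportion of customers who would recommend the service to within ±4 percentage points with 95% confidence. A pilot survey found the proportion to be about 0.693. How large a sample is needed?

n = 511

For a proportion with margin E = 0.04 at 95% confidence, z = 1.960.
n = p̂(1−p̂)(z/E)² = 0.693 × 0.307 × (1.960/0.04)² = 510.82
Round up: n = 511.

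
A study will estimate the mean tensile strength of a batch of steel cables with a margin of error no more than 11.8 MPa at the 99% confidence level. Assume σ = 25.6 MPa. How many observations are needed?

32

For a mean, the margin of error is E = z·σ/√n, so n = (zσ/E)².
At 99% confidence, z = 2.576.
n = (2.576 × 25.6 / 11.8)² = 31.23
Round up: n = 32.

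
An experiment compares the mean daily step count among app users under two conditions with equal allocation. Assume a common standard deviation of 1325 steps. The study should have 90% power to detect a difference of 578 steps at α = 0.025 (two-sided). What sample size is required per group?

For two equal groups, n per group = 2·((z_{α/2} + z_β)·σ/δ)².
z_{α/2} = 2.241; z_β = 1.282 (power 90%).
n = 2 × (3.523 × 1325 / 578)² = 2 × 65.22 = 130.44
Round up: n = 131 per group.

131 per group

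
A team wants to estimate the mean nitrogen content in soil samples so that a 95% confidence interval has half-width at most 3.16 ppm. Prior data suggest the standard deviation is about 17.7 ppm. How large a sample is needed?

For a mean, the margin of error is E = z·σ/√n, so n = (zσ/E)².
At 95% confidence, z = 1.960.
n = (1.960 × 17.7 / 3.16)² = 120.53
Round up: n = 121.

121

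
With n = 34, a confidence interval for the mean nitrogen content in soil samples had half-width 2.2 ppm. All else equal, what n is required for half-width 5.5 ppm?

Margin of error scales as 1/√n, so n₂ = n₁·(E₁/E₂)².
n₂ = 34 × (2.2/5.5)² = 34 × 0.16 = 5.44
Round up: n₂ = 6.

6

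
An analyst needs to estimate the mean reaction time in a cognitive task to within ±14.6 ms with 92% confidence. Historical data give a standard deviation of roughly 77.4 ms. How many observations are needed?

For a mean, the margin of error is E = z·σ/√n, so n = (zσ/E)².
At 92% confidence, z = 1.751.
n = (1.751 × 77.4 / 14.6)² = 86.17
Round up: n = 87.

87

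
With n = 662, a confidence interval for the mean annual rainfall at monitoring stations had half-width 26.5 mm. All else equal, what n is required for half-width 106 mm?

n = 42

Margin of error scales as 1/√n, so n₂ = n₁·(E₁/E₂)².
n₂ = 662 × (26.5/106)² = 662 × 0.0625 = 41.38
Round up: n₂ = 42.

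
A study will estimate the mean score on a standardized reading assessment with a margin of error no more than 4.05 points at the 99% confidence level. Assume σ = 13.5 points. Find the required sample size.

For a mean, the margin of error is E = z·σ/√n, so n = (zσ/E)².
At 99% confidence, z = 2.576.
n = (2.576 × 13.5 / 4.05)² = 73.73
Round up: n = 74.

74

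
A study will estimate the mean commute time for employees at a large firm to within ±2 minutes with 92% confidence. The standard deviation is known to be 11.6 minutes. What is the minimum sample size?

104

For a mean, the margin of error is E = z·σ/√n, so n = (zσ/E)².
At 92% confidence, z = 1.751.
n = (1.751 × 11.6 / 2)² = 103.14
Round up: n = 104.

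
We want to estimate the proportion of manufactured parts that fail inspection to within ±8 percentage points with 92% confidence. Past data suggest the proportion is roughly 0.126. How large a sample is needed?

For a proportion with margin E = 0.08 at 92% confidence, z = 1.751.
n = p̂(1−p̂)(z/E)² = 0.126 × 0.874 × (1.751/0.08)² = 52.76
Round up: n = 53.

53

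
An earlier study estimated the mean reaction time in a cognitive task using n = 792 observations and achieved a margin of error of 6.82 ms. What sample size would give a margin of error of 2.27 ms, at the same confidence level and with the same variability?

n = 7149

Margin of error scales as 1/√n, so n₂ = n₁·(E₁/E₂)².
n₂ = 792 × (6.82/2.27)² = 792 × 9.026 = 7148.59
Round up: n₂ = 7149.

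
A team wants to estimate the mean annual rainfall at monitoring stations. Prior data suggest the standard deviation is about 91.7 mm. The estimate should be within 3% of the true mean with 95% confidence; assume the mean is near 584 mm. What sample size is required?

For a mean, the margin of error is E = z·σ/√n, so n = (zσ/E)².
At 95% confidence, z = 1.960.
E = 3% of 584 = 17.52 mm.
n = (1.960 × 91.7 / 17.52)² = 105.24
Round up: n = 106.

106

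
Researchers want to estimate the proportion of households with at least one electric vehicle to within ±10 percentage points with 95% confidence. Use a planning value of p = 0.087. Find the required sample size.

n = 31

For a proportion with margin E = 0.1 at 95% confidence, z = 1.960.
n = p̂(1−p̂)(z/E)² = 0.087 × 0.913 × (1.960/0.1)² = 30.51
Round up: n = 31.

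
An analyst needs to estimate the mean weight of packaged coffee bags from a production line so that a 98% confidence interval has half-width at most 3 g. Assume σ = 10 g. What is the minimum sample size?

n = 61

For a mean, the margin of error is E = z·σ/√n, so n = (zσ/E)².
At 98% confidence, z = 2.326.
n = (2.326 × 10 / 3)² = 60.11
Round up: n = 61.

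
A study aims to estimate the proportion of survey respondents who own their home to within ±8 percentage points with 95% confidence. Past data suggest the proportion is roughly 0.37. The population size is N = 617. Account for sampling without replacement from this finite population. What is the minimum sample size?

For a proportion with margin E = 0.08 at 95% confidence, z = 1.960.
n = p̂(1−p̂)(z/E)² = 0.37 × 0.63 × (1.960/0.08)² = 139.92 — call this n₀.
Finite-population correction with N = 617: n = n₀ / (1 + (n₀−1)/N) = 139.92 / 1.225 = 114.22
Round up: n = 115.

115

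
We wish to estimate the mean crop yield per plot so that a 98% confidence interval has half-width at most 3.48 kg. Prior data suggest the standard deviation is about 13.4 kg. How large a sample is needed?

For a mean, the margin of error is E = z·σ/√n, so n = (zσ/E)².
At 98% confidence, z = 2.326.
n = (2.326 × 13.4 / 3.48)² = 80.22
Round up: n = 81.

n = 81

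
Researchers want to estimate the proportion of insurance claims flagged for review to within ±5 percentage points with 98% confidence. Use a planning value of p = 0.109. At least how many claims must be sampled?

For a proportion with margin E = 0.05 at 98% confidence, z = 2.326.
n = p̂(1−p̂)(z/E)² = 0.109 × 0.891 × (2.326/0.05)² = 210.18
Round up: n = 211.

n = 211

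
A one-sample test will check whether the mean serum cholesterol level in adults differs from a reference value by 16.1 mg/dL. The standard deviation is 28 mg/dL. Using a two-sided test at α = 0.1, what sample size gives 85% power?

22

For a one-sample z-test, n = ((z_{α/2} + z_β)·σ/δ)².
z_{α/2} = 1.645 (two-sided α = 0.1); z_β = 1.036 (power 85% → β = 0.15).
n = (2.681 × 28 / 16.1)² = 21.74
Round up: n = 22.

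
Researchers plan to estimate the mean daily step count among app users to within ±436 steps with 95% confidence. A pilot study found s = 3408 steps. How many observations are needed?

235

For a mean, the margin of error is E = z·σ/√n, so n = (zσ/E)².
At 95% confidence, z = 1.960.
n = (1.960 × 3408 / 436)² = 234.71
Round up: n = 235.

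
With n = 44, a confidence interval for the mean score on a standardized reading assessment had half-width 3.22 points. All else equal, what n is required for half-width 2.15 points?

Margin of error scales as 1/√n, so n₂ = n₁·(E₁/E₂)².
n₂ = 44 × (3.22/2.15)² = 44 × 2.243 = 98.69
Round up: n₂ = 99.

n = 99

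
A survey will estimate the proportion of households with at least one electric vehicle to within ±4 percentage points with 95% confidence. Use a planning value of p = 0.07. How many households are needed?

157

For a proportion with margin E = 0.04 at 95% confidence, z = 1.960.
n = p̂(1−p̂)(z/E)² = 0.07 × 0.93 × (1.960/0.04)² = 156.31
Round up: n = 157.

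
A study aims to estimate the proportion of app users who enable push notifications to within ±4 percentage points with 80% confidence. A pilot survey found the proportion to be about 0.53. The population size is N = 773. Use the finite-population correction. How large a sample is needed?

193

For a proportion with margin E = 0.04 at 80% confidence, z = 1.282.
n = p̂(1−p̂)(z/E)² = 0.53 × 0.47 × (1.282/0.04)² = 255.88 — call this n₀.
Finite-population correction with N = 773: n = n₀ / (1 + (n₀−1)/N) = 255.88 / 1.33 = 192.39
Round up: n = 193.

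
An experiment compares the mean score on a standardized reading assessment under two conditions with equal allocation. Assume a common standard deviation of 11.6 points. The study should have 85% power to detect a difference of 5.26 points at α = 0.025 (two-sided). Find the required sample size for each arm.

For two equal groups, n per group = 2·((z_{α/2} + z_β)·σ/δ)².
z_{α/2} = 2.241; z_β = 1.036 (power 85%).
n = 2 × (3.277 × 11.6 / 5.26)² = 2 × 52.23 = 104.46
Round up: n = 105 per group.

105 per group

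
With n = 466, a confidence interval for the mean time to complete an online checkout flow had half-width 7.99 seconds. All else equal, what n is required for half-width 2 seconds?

Margin of error scales as 1/√n, so n₂ = n₁·(E₁/E₂)².
n₂ = 466 × (7.99/2)² = 466 × 15.96 = 7437.36
Round up: n₂ = 7438.

n = 7438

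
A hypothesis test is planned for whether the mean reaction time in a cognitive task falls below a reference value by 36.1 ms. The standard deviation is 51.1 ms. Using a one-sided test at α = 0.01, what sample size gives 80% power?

21

For a one-sample z-test, n = ((z_α + z_β)·σ/δ)².
z_α = 2.326 (one-sided α = 0.01); z_β = 0.842 (power 80% → β = 0.2).
n = (3.168 × 51.1 / 36.1)² = 20.11
Round up: n = 21.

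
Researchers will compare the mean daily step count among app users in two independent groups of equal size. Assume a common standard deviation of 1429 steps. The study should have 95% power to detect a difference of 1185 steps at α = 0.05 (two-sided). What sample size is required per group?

38 per group

For two equal groups, n per group = 2·((z_{α/2} + z_β)·σ/δ)².
z_{α/2} = 1.960; z_β = 1.645 (power 95%).
n = 2 × (3.605 × 1429 / 1185)² = 2 × 18.90 = 37.80
Round up: n = 38 per group.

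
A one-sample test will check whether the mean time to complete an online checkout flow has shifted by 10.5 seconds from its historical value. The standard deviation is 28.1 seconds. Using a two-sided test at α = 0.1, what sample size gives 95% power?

For a one-sample z-test, n = ((z_{α/2} + z_β)·σ/δ)².
z_{α/2} = 1.645 (two-sided α = 0.1); z_β = 1.645 (power 95% → β = 0.05).
n = (3.290 × 28.1 / 10.5)² = 77.52
Round up: n = 78.

n = 78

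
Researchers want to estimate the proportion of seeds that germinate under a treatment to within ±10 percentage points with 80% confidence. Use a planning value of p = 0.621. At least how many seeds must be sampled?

For a proportion with margin E = 0.1 at 80% confidence, z = 1.282.
n = p̂(1−p̂)(z/E)² = 0.621 × 0.379 × (1.282/0.1)² = 38.68
Round up: n = 39.

n = 39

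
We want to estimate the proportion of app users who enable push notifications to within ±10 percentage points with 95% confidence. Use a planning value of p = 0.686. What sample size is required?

83

For a proportion with margin E = 0.1 at 95% confidence, z = 1.960.
n = p̂(1−p̂)(z/E)² = 0.686 × 0.314 × (1.960/0.1)² = 82.75
Round up: n = 83.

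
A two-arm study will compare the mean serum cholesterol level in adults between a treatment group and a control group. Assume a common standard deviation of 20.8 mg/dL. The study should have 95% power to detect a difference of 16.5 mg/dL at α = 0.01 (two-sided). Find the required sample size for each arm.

57 per group

For two equal groups, n per group = 2·((z_{α/2} + z_β)·σ/δ)².
z_{α/2} = 2.576; z_β = 1.645 (power 95%).
n = 2 × (4.221 × 20.8 / 16.5)² = 2 × 28.31 = 56.62
Round up: n = 57 per group.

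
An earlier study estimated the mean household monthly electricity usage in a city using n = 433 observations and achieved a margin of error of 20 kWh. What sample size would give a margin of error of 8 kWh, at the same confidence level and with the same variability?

Margin of error scales as 1/√n, so n₂ = n₁·(E₁/E₂)².
n₂ = 433 × (20/8)² = 433 × 6.25 = 2706.25
Round up: n₂ = 2707.

2707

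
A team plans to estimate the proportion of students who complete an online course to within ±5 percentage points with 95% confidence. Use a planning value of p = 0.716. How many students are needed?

For a proportion with margin E = 0.05 at 95% confidence, z = 1.960.
n = p̂(1−p̂)(z/E)² = 0.716 × 0.284 × (1.960/0.05)² = 312.47
Round up: n = 313.

313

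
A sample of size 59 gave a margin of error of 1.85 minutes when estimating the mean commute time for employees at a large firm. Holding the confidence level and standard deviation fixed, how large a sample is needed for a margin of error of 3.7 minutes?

n = 15

Margin of error scales as 1/√n, so n₂ = n₁·(E₁/E₂)².
n₂ = 59 × (1.85/3.7)² = 59 × 0.25 = 14.75
Round up: n₂ = 15.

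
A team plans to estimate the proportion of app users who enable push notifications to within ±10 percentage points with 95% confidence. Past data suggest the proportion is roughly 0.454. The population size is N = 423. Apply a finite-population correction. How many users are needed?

For a proportion with margin E = 0.1 at 95% confidence, z = 1.960.
n = p̂(1−p̂)(z/E)² = 0.454 × 0.546 × (1.960/0.1)² = 95.23 — call this n₀.
Finite-population correction with N = 423: n = n₀ / (1 + (n₀−1)/N) = 95.23 / 1.223 = 77.87
Round up: n = 78.

78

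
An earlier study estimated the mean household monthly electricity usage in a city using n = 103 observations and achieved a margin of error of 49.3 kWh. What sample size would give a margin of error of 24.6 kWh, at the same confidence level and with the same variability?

414

Margin of error scales as 1/√n, so n₂ = n₁·(E₁/E₂)².
n₂ = 103 × (49.3/24.6)² = 103 × 4.016 = 413.65
Round up: n₂ = 414.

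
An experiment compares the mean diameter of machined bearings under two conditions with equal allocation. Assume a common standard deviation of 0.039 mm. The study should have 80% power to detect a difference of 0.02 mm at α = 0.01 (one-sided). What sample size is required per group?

77 per group

For two equal groups, n per group = 2·((z_α + z_β)·σ/δ)².
z_α = 2.326; z_β = 0.842 (power 80%).
n = 2 × (3.168 × 0.039 / 0.02)² = 2 × 38.16 = 76.32
Round up: n = 77 per group.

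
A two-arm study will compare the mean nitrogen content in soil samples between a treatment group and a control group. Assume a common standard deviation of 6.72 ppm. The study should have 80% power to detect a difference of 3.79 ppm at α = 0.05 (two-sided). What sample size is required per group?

For two equal groups, n per group = 2·((z_{α/2} + z_β)·σ/δ)².
z_{α/2} = 1.960; z_β = 0.842 (power 80%).
n = 2 × (2.802 × 6.72 / 3.79)² = 2 × 24.68 = 49.36
Round up: n = 50 per group.

50 per group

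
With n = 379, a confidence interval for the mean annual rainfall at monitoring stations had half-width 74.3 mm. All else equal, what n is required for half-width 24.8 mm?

3402

Margin of error scales as 1/√n, so n₂ = n₁·(E₁/E₂)².
n₂ = 379 × (74.3/24.8)² = 379 × 8.976 = 3401.90
Round up: n₂ = 3402.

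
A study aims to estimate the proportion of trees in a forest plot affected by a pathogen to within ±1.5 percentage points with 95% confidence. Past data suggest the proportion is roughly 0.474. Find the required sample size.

4257

For a proportion with margin E = 0.015 at 95% confidence, z = 1.960.
n = p̂(1−p̂)(z/E)² = 0.474 × 0.526 × (1.960/0.015)² = 4256.90
Round up: n = 4257.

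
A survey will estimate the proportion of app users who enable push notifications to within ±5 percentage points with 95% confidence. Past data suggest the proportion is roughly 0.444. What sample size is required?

For a proportion with margin E = 0.05 at 95% confidence, z = 1.960.
n = p̂(1−p̂)(z/E)² = 0.444 × 0.556 × (1.960/0.05)² = 379.34
Round up: n = 380.

380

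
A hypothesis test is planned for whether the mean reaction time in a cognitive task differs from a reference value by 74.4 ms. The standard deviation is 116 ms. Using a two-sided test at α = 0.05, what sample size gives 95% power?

For a one-sample z-test, n = ((z_{α/2} + z_β)·σ/δ)².
z_{α/2} = 1.960 (two-sided α = 0.05); z_β = 1.645 (power 95% → β = 0.05).
n = (3.605 × 116 / 74.4)² = 31.59
Round up: n = 32.

n = 32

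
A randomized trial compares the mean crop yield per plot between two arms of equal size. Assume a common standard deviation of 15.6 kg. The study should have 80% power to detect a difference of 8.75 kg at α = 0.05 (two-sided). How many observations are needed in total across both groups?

For two equal groups, n per group = 2·((z_{α/2} + z_β)·σ/δ)².
z_{α/2} = 1.960; z_β = 0.842 (power 80%).
n = 2 × (2.802 × 15.6 / 8.75)² = 2 × 24.96 = 49.92
Round up: n = 50 per group.
Total across both groups: 2 × 50 = 100.

100 total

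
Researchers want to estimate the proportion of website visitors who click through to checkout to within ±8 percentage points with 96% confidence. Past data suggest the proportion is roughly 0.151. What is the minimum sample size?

For a proportion with margin E = 0.08 at 96% confidence, z = 2.054.
n = p̂(1−p̂)(z/E)² = 0.151 × 0.849 × (2.054/0.08)² = 84.51
Round up: n = 85.

n = 85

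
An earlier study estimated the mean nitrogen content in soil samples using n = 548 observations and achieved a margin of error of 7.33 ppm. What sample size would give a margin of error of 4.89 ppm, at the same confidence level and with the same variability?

1232

Margin of error scales as 1/√n, so n₂ = n₁·(E₁/E₂)².
n₂ = 548 × (7.33/4.89)² = 548 × 2.247 = 1231.36
Round up: n₂ = 1232.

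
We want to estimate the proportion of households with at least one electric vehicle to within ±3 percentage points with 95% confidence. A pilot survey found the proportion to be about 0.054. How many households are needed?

n = 219

For a proportion with margin E = 0.03 at 95% confidence, z = 1.960.
n = p̂(1−p̂)(z/E)² = 0.054 × 0.946 × (1.960/0.03)² = 218.05
Round up: n = 219.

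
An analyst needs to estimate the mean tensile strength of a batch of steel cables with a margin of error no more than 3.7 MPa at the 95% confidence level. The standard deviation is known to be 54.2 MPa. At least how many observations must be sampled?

n = 825

For a mean, the margin of error is E = z·σ/√n, so n = (zσ/E)².
At 95% confidence, z = 1.960.
n = (1.960 × 54.2 / 3.7)² = 824.34
Round up: n = 825.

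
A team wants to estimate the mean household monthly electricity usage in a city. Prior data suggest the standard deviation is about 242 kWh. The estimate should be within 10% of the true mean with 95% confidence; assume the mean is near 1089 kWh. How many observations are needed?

n = 19

For a mean, the margin of error is E = z·σ/√n, so n = (zσ/E)².
At 95% confidence, z = 1.960.
E = 10% of 1089 = 108.9 kWh.
n = (1.960 × 242 / 108.9)² = 18.97
Round up: n = 19.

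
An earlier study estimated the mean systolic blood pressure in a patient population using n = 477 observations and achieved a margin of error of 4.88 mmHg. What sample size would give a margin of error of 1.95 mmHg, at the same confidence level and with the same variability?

2988

Margin of error scales as 1/√n, so n₂ = n₁·(E₁/E₂)².
n₂ = 477 × (4.88/1.95)² = 477 × 6.263 = 2987.45
Round up: n₂ = 2988.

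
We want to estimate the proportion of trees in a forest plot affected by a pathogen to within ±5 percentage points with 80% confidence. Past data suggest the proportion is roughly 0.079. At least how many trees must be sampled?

48

For a proportion with margin E = 0.05 at 80% confidence, z = 1.282.
n = p̂(1−p̂)(z/E)² = 0.079 × 0.921 × (1.282/0.05)² = 47.83
Round up: n = 48.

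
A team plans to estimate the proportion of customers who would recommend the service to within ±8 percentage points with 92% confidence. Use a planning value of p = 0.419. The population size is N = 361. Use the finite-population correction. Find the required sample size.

For a proportion with margin E = 0.08 at 92% confidence, z = 1.751.
n = p̂(1−p̂)(z/E)² = 0.419 × 0.581 × (1.751/0.08)² = 116.62 — call this n₀.
Finite-population correction with N = 361: n = n₀ / (1 + (n₀−1)/N) = 116.62 / 1.32 = 88.35
Round up: n = 89.

89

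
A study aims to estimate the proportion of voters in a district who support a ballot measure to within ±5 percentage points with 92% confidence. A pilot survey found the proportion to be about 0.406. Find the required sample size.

For a proportion with margin E = 0.05 at 92% confidence, z = 1.751.
n = p̂(1−p̂)(z/E)² = 0.406 × 0.594 × (1.751/0.05)² = 295.76
Round up: n = 296.

296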